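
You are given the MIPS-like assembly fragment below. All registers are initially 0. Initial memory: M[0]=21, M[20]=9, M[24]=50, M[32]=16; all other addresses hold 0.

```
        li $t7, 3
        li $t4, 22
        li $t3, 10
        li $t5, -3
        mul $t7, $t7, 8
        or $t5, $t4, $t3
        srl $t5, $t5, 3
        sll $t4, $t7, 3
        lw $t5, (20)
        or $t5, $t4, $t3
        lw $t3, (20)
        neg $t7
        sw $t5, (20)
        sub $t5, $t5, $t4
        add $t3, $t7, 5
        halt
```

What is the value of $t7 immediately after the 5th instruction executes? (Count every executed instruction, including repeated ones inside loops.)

$t7=3
$t4=22
$t3=10
$t5=-3
$t7=3*8=24
After step 5: $t7 = 24.

24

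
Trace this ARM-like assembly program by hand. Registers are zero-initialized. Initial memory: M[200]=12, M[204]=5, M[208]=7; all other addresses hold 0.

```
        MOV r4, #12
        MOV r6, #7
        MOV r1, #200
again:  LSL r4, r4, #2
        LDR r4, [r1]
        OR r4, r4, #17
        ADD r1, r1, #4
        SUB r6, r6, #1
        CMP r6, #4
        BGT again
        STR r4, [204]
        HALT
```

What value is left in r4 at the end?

after MOV r4, #12: r4=12
after MOV r6, #7: r6=7
after MOV r1, #200: r1=200
after LSL r4, r4, #2: r4=12<<2=48
after LDR r4, [r1]: r4=M[200]=12
after OR r4, r4, #17: r4=12|17=29
after ADD r1, r1, #4: r1=200+4=204
after SUB r6, r6, #1: r6=7-1=6
CMP r6, #4  (cmp 6,4)
BGT again: taken
after LSL r4, r4, #2: r4=29<<2=116
after LDR r4, [r1]: r4=M[204]=5
after OR r4, r4, #17: r4=5|17=21
after ADD r1, r1, #4: r1=204+4=208
after SUB r6, r6, #1: r6=6-1=5
CMP r6, #4  (cmp 5,4)
BGT again: taken
after LSL r4, r4, #2: r4=21<<2=84
after LDR r4, [r1]: r4=M[208]=7
after OR r4, r4, #17: r4=7|17=23
after ADD r1, r1, #4: r1=208+4=212
after SUB r6, r6, #1: r6=5-1=4
CMP r6, #4  (cmp 4,4)
BGT again: not taken
STR r4, [204] → M[204]=23
halt.

23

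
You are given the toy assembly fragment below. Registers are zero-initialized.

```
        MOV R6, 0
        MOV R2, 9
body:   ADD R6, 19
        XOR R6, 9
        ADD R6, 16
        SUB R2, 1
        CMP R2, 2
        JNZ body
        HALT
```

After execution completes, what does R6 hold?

246

MOV R6, 0 → R6=0
MOV R2, 9 → R2=9
ADD R6, 19 → R6=0+19=19
XOR R6, 9 → R6=19^9=26
ADD R6, 16 → R6=26+16=42
SUB R2, 1 → R2=9-1=8
CMP R2, 2  (cmp 8,2)
JNZ body: taken
ADD R6, 19 → R6=42+19=61
XOR R6, 9 → R6=61^9=52
ADD R6, 16 → R6=52+16=68
SUB R2, 1 → R2=8-1=7
CMP R2, 2  (cmp 7,2)
JNZ body: taken
ADD R6, 19 → R6=68+19=87
XOR R6, 9 → R6=87^9=94
ADD R6, 16 → R6=94+16=110
SUB R2, 1 → R2=7-1=6
CMP R2, 2  (cmp 6,2)
JNZ body: taken
ADD R6, 19 → R6=110+19=129
XOR R6, 9 → R6=129^9=136
ADD R6, 16 → R6=136+16=152
SUB R2, 1 → R2=6-1=5
CMP R2, 2  (cmp 5,2)
JNZ body: taken
ADD R6, 19 → R6=152+19=171
XOR R6, 9 → R6=171^9=162
ADD R6, 16 → R6=162+16=178
SUB R2, 1 → R2=5-1=4
CMP R2, 2  (cmp 4,2)
JNZ body: taken
ADD R6, 19 → R6=178+19=197
XOR R6, 9 → R6=197^9=204
ADD R6, 16 → R6=204+16=220
SUB R2, 1 → R2=4-1=3
CMP R2, 2  (cmp 3,2)
JNZ body: taken
ADD R6, 19 → R6=220+19=239
XOR R6, 9 → R6=239^9=230
ADD R6, 16 → R6=230+16=246
SUB R2, 1 → R2=3-1=2
CMP R2, 2  (cmp 2,2)
JNZ body: not taken
halt.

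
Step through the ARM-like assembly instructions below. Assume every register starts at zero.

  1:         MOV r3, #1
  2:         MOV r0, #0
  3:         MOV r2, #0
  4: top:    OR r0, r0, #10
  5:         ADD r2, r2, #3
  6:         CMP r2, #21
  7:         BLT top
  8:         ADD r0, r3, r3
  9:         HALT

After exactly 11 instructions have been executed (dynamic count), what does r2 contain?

6

MOV r3, #1 → r3=1
MOV r0, #0 → r0=0
MOV r2, #0 → r2=0
OR r0, r0, #10 → r0=0|10=10
ADD r2, r2, #3 → r2=0+3=3
CMP r2, #21  (cmp 3,21)
BLT top: taken
OR r0, r0, #10 → r0=10|10=10
ADD r2, r2, #3 → r2=3+3=6
CMP r2, #21  (cmp 6,21)
BLT top: taken
After step 11: r2 = 6.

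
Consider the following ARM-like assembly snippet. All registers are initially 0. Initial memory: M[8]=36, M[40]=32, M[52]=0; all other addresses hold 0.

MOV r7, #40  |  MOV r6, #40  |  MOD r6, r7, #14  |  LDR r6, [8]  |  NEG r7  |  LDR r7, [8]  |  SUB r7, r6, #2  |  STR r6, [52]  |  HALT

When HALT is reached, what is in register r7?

34

r7=40
r6=40
r6=40%14=12
r6=M[8]=36
r7=-(40)=-40
r7=M[8]=36
r7=36-2=34
STR r6, [52] → M[52]=36
halt.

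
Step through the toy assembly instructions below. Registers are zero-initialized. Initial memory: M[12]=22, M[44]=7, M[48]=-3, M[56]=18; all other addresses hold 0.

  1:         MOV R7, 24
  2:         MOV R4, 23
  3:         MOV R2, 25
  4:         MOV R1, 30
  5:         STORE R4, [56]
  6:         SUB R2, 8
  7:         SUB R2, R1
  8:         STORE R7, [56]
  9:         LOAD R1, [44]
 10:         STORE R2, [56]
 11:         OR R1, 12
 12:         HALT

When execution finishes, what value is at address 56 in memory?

R7=24
R4=23
R2=25
R1=30
STORE R4, [56] → M[56]=23
R2=25-8=17
R2=17-30=-13
STORE R7, [56] → M[56]=24
R1=M[44]=7
STORE R2, [56] → M[56]=-13
R1=7|12=15
halt.

-13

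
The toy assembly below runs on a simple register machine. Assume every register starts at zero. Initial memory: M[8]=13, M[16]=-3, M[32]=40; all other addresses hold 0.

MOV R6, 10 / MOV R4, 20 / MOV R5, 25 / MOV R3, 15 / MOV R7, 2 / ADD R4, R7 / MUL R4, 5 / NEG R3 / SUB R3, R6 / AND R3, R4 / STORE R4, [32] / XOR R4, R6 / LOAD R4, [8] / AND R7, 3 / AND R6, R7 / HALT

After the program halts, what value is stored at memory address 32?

after MOV R6, 10: R6=10
after MOV R4, 20: R4=20
after MOV R5, 25: R5=25
after MOV R3, 15: R3=15
after MOV R7, 2: R7=2
after ADD R4, R7: R4=20+2=22
after MUL R4, 5: R4=22*5=110
after NEG R3: R3=-(15)=-15
after SUB R3, R6: R3=(-15)-10=-25
after AND R3, R4: R3=(-25)&110=102
STORE R4, [32] → M[32]=110
after XOR R4, R6: R4=110^10=100
after LOAD R4, [8]: R4=M[8]=13
after AND R7, 3: R7=2&3=2
after AND R6, R7: R6=10&2=2
halt.

110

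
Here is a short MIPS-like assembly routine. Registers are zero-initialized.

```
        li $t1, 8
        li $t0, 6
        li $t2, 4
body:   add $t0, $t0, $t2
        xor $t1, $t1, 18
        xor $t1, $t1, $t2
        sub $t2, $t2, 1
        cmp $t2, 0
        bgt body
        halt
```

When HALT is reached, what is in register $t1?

li $t1, 8 → $t1=8
li $t0, 6 → $t0=6
li $t2, 4 → $t2=4
add $t0, $t0, $t2 → $t0=6+4=10
xor $t1, $t1, 18 → $t1=8^18=26
xor $t1, $t1, $t2 → $t1=26^4=30
sub $t2, $t2, 1 → $t2=4-1=3
cmp $t2, 0  (cmp 3,0)
bgt body: taken
add $t0, $t0, $t2 → $t0=10+3=13
xor $t1, $t1, 18 → $t1=30^18=12
xor $t1, $t1, $t2 → $t1=12^3=15
sub $t2, $t2, 1 → $t2=3-1=2
cmp $t2, 0  (cmp 2,0)
bgt body: taken
add $t0, $t0, $t2 → $t0=13+2=15
xor $t1, $t1, 18 → $t1=15^18=29
xor $t1, $t1, $t2 → $t1=29^2=31
sub $t2, $t2, 1 → $t2=2-1=1
cmp $t2, 0  (cmp 1,0)
bgt body: taken
add $t0, $t0, $t2 → $t0=15+1=16
xor $t1, $t1, 18 → $t1=31^18=13
xor $t1, $t1, $t2 → $t1=13^1=12
sub $t2, $t2, 1 → $t2=1-1=0
cmp $t2, 0  (cmp 0,0)
bgt body: not taken
halt.

12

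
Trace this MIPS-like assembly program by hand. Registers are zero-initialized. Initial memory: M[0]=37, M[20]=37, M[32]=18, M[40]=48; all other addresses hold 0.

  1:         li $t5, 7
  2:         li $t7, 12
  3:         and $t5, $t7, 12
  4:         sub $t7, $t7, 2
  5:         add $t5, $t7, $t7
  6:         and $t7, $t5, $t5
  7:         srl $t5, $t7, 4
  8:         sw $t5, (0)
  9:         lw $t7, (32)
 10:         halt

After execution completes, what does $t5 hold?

1

li $t5, 7 → $t5=7
li $t7, 12 → $t7=12
and $t5, $t7, 12 → $t5=12&12=12
sub $t7, $t7, 2 → $t7=12-2=10
add $t5, $t7, $t7 → $t5=10+10=20
and $t7, $t5, $t5 → $t7=20&20=20
srl $t5, $t7, 4 → $t5=20>>4=1
sw $t5, (0) → M[0]=1
lw $t7, (32) → $t7=M[32]=18
halt.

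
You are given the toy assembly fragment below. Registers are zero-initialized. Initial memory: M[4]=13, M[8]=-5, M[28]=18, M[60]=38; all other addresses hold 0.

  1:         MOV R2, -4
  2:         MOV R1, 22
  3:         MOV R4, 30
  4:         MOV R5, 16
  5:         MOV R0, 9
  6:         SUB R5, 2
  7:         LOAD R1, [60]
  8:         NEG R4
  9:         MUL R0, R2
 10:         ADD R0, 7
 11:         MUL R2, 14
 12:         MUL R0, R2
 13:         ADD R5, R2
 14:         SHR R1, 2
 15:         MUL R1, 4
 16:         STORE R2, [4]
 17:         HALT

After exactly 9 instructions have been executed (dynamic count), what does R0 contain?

-36

after MOV R2, -4: R2=-4
after MOV R1, 22: R1=22
after MOV R4, 30: R4=30
after MOV R5, 16: R5=16
after MOV R0, 9: R0=9
after SUB R5, 2: R5=16-2=14
after LOAD R1, [60]: R1=M[60]=38
after NEG R4: R4=-(30)=-30
after MUL R0, R2: R0=9*(-4)=-36
After step 9: R0 = -36.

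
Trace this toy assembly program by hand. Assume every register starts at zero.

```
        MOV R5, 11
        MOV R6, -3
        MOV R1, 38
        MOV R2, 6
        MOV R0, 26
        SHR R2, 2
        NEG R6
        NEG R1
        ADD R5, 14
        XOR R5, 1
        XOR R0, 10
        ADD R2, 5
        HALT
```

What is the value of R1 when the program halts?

-38

after MOV R5, 11: R5=11
after MOV R6, -3: R6=-3
after MOV R1, 38: R1=38
after MOV R2, 6: R2=6
after MOV R0, 26: R0=26
after SHR R2, 2: R2=6>>2=1
after NEG R6: R6=-(-3)=3
after NEG R1: R1=-(38)=-38
after ADD R5, 14: R5=11+14=25
after XOR R5, 1: R5=25^1=24
after XOR R0, 10: R0=26^10=16
after ADD R2, 5: R2=1+5=6
halt.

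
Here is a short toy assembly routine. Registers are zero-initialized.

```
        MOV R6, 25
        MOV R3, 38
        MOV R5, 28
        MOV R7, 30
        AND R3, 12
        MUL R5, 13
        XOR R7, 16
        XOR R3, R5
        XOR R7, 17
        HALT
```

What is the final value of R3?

360

R6=25
R3=38
R5=28
R7=30
R3=38&12=4
R5=28*13=364
R7=30^16=14
R3=4^364=360
R7=14^17=31
halt.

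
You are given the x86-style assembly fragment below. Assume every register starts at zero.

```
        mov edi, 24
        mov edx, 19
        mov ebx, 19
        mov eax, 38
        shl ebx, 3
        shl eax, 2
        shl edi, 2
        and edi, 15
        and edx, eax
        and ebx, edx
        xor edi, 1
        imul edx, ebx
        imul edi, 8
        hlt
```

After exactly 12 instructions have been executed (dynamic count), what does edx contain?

256

after mov edi, 24: edi=24
after mov edx, 19: edx=19
after mov ebx, 19: ebx=19
after mov eax, 38: eax=38
after shl ebx, 3: ebx=19<<3=152
after shl eax, 2: eax=38<<2=152
after shl edi, 2: edi=24<<2=96
after and edi, 15: edi=96&15=0
after and edx, eax: edx=19&152=16
after and ebx, edx: ebx=152&16=16
after xor edi, 1: edi=0^1=1
after imul edx, ebx: edx=16*16=256
After step 12: edx = 256.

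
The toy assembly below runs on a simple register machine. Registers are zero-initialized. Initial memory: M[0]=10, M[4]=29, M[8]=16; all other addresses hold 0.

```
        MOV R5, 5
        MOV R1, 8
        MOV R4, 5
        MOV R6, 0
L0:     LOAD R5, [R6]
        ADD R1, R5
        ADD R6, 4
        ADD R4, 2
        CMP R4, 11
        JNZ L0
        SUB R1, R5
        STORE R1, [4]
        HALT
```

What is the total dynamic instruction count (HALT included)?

R5=5
R1=8
R4=5
R6=0
R5=M[0]=10
R1=8+10=18
R6=0+4=4
R4=5+2=7
CMP R4, 11  (cmp 7,11)
JNZ L0: taken
R5=M[4]=29
R1=18+29=47
R6=4+4=8
R4=7+2=9
CMP R4, 11  (cmp 9,11)
JNZ L0: taken
R5=M[8]=16
R1=47+16=63
R6=8+4=12
R4=9+2=11
CMP R4, 11  (cmp 11,11)
JNZ L0: not taken
R1=63-16=47
STORE R1, [4] → M[4]=47
halt.
Total executed instructions: 25.

25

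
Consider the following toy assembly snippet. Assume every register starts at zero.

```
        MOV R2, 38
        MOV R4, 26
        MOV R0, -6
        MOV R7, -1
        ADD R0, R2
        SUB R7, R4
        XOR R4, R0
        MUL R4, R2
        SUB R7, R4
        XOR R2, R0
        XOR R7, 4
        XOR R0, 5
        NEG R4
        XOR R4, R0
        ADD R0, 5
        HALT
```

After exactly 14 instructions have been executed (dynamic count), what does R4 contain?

-2239

MOV R2, 38 → R2=38
MOV R4, 26 → R4=26
MOV R0, -6 → R0=-6
MOV R7, -1 → R7=-1
ADD R0, R2 → R0=(-6)+38=32
SUB R7, R4 → R7=(-1)-26=-27
XOR R4, R0 → R4=26^32=58
MUL R4, R2 → R4=58*38=2204
SUB R7, R4 → R7=(-27)-2204=-2231
XOR R2, R0 → R2=38^32=6
XOR R7, 4 → R7=(-2231)^4=-2227
XOR R0, 5 → R0=32^5=37
NEG R4 → R4=-(2204)=-2204
XOR R4, R0 → R4=(-2204)^37=-2239
After step 14: R4 = -2239.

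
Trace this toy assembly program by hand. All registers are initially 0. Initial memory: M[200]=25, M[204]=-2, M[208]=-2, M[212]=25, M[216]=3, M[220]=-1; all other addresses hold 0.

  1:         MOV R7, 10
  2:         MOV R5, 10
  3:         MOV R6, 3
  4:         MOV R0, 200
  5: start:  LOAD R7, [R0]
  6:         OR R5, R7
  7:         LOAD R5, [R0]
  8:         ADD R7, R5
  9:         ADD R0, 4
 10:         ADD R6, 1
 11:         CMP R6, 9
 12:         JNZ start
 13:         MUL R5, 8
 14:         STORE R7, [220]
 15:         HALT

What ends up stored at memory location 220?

MOV R7, 10 → R7=10
MOV R5, 10 → R5=10
MOV R6, 3 → R6=3
MOV R0, 200 → R0=200
LOAD R7, [R0] → R7=M[200]=25
OR R5, R7 → R5=10|25=27
LOAD R5, [R0] → R5=M[200]=25
ADD R7, R5 → R7=25+25=50
ADD R0, 4 → R0=200+4=204
ADD R6, 1 → R6=3+1=4
CMP R6, 9  (cmp 4,9)
JNZ start: taken
LOAD R7, [R0] → R7=M[204]=-2
OR R5, R7 → R5=25|(-2)=-1
LOAD R5, [R0] → R5=M[204]=-2
ADD R7, R5 → R7=(-2)+(-2)=-4
ADD R0, 4 → R0=204+4=208
ADD R6, 1 → R6=4+1=5
CMP R6, 9  (cmp 5,9)
JNZ start: taken
LOAD R7, [R0] → R7=M[208]=-2
OR R5, R7 → R5=(-2)|(-2)=-2
LOAD R5, [R0] → R5=M[208]=-2
ADD R7, R5 → R7=(-2)+(-2)=-4
ADD R0, 4 → R0=208+4=212
ADD R6, 1 → R6=5+1=6
CMP R6, 9  (cmp 6,9)
JNZ start: taken
LOAD R7, [R0] → R7=M[212]=25
OR R5, R7 → R5=(-2)|25=-1
LOAD R5, [R0] → R5=M[212]=25
ADD R7, R5 → R7=25+25=50
ADD R0, 4 → R0=212+4=216
ADD R6, 1 → R6=6+1=7
CMP R6, 9  (cmp 7,9)
JNZ start: taken
LOAD R7, [R0] → R7=M[216]=3
OR R5, R7 → R5=25|3=27
LOAD R5, [R0] → R5=M[216]=3
ADD R7, R5 → R7=3+3=6
ADD R0, 4 → R0=216+4=220
ADD R6, 1 → R6=7+1=8
CMP R6, 9  (cmp 8,9)
JNZ start: taken
LOAD R7, [R0] → R7=M[220]=-1
OR R5, R7 → R5=3|(-1)=-1
LOAD R5, [R0] → R5=M[220]=-1
ADD R7, R5 → R7=(-1)+(-1)=-2
ADD R0, 4 → R0=220+4=224
ADD R6, 1 → R6=8+1=9
CMP R6, 9  (cmp 9,9)
JNZ start: not taken
MUL R5, 8 → R5=(-1)*8=-8
STORE R7, [220] → M[220]=-2
halt.

-2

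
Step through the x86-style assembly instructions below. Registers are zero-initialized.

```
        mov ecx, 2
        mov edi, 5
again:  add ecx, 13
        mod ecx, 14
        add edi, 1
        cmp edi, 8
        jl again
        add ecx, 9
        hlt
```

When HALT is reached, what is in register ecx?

22

ecx=2
edi=5
ecx=2+13=15
ecx=15%14=1
edi=5+1=6
cmp edi, 8  (cmp 6,8)
jl again: taken
ecx=1+13=14
ecx=14%14=0
edi=6+1=7
cmp edi, 8  (cmp 7,8)
jl again: taken
ecx=0+13=13
ecx=13%14=13
edi=7+1=8
cmp edi, 8  (cmp 8,8)
jl again: not taken
ecx=13+9=22
halt.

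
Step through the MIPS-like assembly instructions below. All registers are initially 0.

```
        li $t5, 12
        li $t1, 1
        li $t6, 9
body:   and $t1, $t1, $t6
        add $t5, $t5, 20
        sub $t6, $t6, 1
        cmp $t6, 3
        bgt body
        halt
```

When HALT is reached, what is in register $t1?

0

li $t5, 12 → $t5=12
li $t1, 1 → $t1=1
li $t6, 9 → $t6=9
and $t1, $t1, $t6 → $t1=1&9=1
add $t5, $t5, 20 → $t5=12+20=32
sub $t6, $t6, 1 → $t6=9-1=8
cmp $t6, 3  (cmp 8,3)
bgt body: taken
and $t1, $t1, $t6 → $t1=1&8=0
add $t5, $t5, 20 → $t5=32+20=52
sub $t6, $t6, 1 → $t6=8-1=7
cmp $t6, 3  (cmp 7,3)
bgt body: taken
and $t1, $t1, $t6 → $t1=0&7=0
add $t5, $t5, 20 → $t5=52+20=72
sub $t6, $t6, 1 → $t6=7-1=6
cmp $t6, 3  (cmp 6,3)
bgt body: taken
and $t1, $t1, $t6 → $t1=0&6=0
add $t5, $t5, 20 → $t5=72+20=92
sub $t6, $t6, 1 → $t6=6-1=5
cmp $t6, 3  (cmp 5,3)
bgt body: taken
and $t1, $t1, $t6 → $t1=0&5=0
add $t5, $t5, 20 → $t5=92+20=112
sub $t6, $t6, 1 → $t6=5-1=4
cmp $t6, 3  (cmp 4,3)
bgt body: taken
and $t1, $t1, $t6 → $t1=0&4=0
add $t5, $t5, 20 → $t5=112+20=132
sub $t6, $t6, 1 → $t6=4-1=3
cmp $t6, 3  (cmp 3,3)
bgt body: not taken
halt.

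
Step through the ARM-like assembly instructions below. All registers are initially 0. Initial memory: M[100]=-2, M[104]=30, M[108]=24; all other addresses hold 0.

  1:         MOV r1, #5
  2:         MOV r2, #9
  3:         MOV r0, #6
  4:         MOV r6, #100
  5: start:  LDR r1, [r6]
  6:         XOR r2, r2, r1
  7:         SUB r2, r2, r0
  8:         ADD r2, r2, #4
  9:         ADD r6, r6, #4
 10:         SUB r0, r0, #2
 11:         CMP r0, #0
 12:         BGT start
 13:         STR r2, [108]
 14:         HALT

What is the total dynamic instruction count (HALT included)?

30

r1=5
r2=9
r0=6
r6=100
r1=M[100]=-2
r2=9^(-2)=-9
r2=(-9)-6=-15
r2=(-15)+4=-11
r6=100+4=104
r0=6-2=4
CMP r0, #0  (cmp 4,0)
BGT start: taken
r1=M[104]=30
r2=(-11)^30=-21
r2=(-21)-4=-25
r2=(-25)+4=-21
r6=104+4=108
r0=4-2=2
CMP r0, #0  (cmp 2,0)
BGT start: taken
r1=M[108]=24
r2=(-21)^24=-13
r2=(-13)-2=-15
r2=(-15)+4=-11
r6=108+4=112
r0=2-2=0
CMP r0, #0  (cmp 0,0)
BGT start: not taken
STR r2, [108] → M[108]=-11
halt.
Total executed instructions: 30.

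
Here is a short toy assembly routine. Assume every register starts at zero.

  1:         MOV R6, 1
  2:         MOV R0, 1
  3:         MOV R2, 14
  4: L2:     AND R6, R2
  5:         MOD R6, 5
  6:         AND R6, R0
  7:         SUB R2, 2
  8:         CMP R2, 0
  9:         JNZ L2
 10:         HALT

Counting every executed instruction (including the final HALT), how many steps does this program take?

46

R6=1
R0=1
R2=14
R6=1&14=0
R6=0%5=0
R6=0&1=0
R2=14-2=12
CMP R2, 0  (cmp 12,0)
JNZ L2: taken
R6=0&12=0
R6=0%5=0
R6=0&1=0
R2=12-2=10
CMP R2, 0  (cmp 10,0)
JNZ L2: taken
R6=0&10=0
R6=0%5=0
R6=0&1=0
R2=10-2=8
CMP R2, 0  (cmp 8,0)
JNZ L2: taken
R6=0&8=0
R6=0%5=0
R6=0&1=0
R2=8-2=6
CMP R2, 0  (cmp 6,0)
JNZ L2: taken
R6=0&6=0
R6=0%5=0
R6=0&1=0
R2=6-2=4
CMP R2, 0  (cmp 4,0)
JNZ L2: taken
R6=0&4=0
R6=0%5=0
R6=0&1=0
R2=4-2=2
CMP R2, 0  (cmp 2,0)
JNZ L2: taken
R6=0&2=0
R6=0%5=0
R6=0&1=0
R2=2-2=0
CMP R2, 0  (cmp 0,0)
JNZ L2: not taken
halt.
Total executed instructions: 46.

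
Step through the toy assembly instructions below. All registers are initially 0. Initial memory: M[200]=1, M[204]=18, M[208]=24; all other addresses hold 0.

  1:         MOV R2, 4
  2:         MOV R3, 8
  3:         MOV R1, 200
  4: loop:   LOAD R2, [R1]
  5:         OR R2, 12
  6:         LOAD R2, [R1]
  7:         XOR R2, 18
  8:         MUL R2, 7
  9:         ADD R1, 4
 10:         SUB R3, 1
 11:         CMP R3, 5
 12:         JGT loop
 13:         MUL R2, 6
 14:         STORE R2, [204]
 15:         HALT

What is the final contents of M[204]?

MOV R2, 4 → R2=4
MOV R3, 8 → R3=8
MOV R1, 200 → R1=200
LOAD R2, [R1] → R2=M[200]=1
OR R2, 12 → R2=1|12=13
LOAD R2, [R1] → R2=M[200]=1
XOR R2, 18 → R2=1^18=19
MUL R2, 7 → R2=19*7=133
ADD R1, 4 → R1=200+4=204
SUB R3, 1 → R3=8-1=7
CMP R3, 5  (cmp 7,5)
JGT loop: taken
LOAD R2, [R1] → R2=M[204]=18
OR R2, 12 → R2=18|12=30
LOAD R2, [R1] → R2=M[204]=18
XOR R2, 18 → R2=18^18=0
MUL R2, 7 → R2=0*7=0
ADD R1, 4 → R1=204+4=208
SUB R3, 1 → R3=7-1=6
CMP R3, 5  (cmp 6,5)
JGT loop: taken
LOAD R2, [R1] → R2=M[208]=24
OR R2, 12 → R2=24|12=28
LOAD R2, [R1] → R2=M[208]=24
XOR R2, 18 → R2=24^18=10
MUL R2, 7 → R2=10*7=70
ADD R1, 4 → R1=208+4=212
SUB R3, 1 → R3=6-1=5
CMP R3, 5  (cmp 5,5)
JGT loop: not taken
MUL R2, 6 → R2=70*6=420
STORE R2, [204] → M[204]=420
halt.

420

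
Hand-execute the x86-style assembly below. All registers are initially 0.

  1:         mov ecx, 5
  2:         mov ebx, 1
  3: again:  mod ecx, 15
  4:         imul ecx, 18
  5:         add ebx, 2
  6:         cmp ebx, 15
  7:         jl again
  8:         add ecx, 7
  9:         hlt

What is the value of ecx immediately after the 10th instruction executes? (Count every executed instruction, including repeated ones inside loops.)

0

after mov ecx, 5: ecx=5
after mov ebx, 1: ebx=1
after mod ecx, 15: ecx=5%15=5
after imul ecx, 18: ecx=5*18=90
after add ebx, 2: ebx=1+2=3
cmp ebx, 15  (cmp 3,15)
jl again: taken
after mod ecx, 15: ecx=90%15=0
after imul ecx, 18: ecx=0*18=0
after add ebx, 2: ebx=3+2=5
After step 10: ecx = 0.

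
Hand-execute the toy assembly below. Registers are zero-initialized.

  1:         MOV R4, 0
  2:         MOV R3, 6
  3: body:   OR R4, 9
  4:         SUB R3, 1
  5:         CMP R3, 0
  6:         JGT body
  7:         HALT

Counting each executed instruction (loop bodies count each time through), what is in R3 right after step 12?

3

R4=0
R3=6
R4=0|9=9
R3=6-1=5
CMP R3, 0  (cmp 5,0)
JGT body: taken
R4=9|9=9
R3=5-1=4
CMP R3, 0  (cmp 4,0)
JGT body: taken
R4=9|9=9
R3=4-1=3
After step 12: R3 = 3.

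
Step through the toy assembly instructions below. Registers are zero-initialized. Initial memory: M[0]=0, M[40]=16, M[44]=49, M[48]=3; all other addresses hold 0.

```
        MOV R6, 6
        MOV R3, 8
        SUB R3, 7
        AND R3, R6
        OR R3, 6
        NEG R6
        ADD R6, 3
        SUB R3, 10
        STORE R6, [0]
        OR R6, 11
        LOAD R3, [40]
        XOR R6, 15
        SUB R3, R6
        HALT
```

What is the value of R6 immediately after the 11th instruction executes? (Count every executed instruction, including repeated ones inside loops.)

-1

after MOV R6, 6: R6=6
after MOV R3, 8: R3=8
after SUB R3, 7: R3=8-7=1
after AND R3, R6: R3=1&6=0
after OR R3, 6: R3=0|6=6
after NEG R6: R6=-(6)=-6
after ADD R6, 3: R6=(-6)+3=-3
after SUB R3, 10: R3=6-10=-4
STORE R6, [0] → M[0]=-3
after OR R6, 11: R6=(-3)|11=-1
after LOAD R3, [40]: R3=M[40]=16
After step 11: R6 = -1.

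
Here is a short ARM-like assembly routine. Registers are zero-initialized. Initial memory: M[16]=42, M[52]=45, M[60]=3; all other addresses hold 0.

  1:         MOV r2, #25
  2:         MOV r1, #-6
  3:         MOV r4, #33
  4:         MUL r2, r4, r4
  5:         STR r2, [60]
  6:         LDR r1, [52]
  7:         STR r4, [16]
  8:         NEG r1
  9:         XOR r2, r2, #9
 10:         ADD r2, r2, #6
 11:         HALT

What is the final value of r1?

after MOV r2, #25: r2=25
after MOV r1, #-6: r1=-6
after MOV r4, #33: r4=33
after MUL r2, r4, r4: r2=33*33=1089
STR r2, [60] → M[60]=1089
after LDR r1, [52]: r1=M[52]=45
STR r4, [16] → M[16]=33
after NEG r1: r1=-(45)=-45
after XOR r2, r2, #9: r2=1089^9=1096
after ADD r2, r2, #6: r2=1096+6=1102
halt.

-45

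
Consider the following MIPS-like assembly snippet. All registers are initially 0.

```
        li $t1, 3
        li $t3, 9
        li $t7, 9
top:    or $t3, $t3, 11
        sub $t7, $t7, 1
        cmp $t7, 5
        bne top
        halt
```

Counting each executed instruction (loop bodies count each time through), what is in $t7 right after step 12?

li $t1, 3 → $t1=3
li $t3, 9 → $t3=9
li $t7, 9 → $t7=9
or $t3, $t3, 11 → $t3=9|11=11
sub $t7, $t7, 1 → $t7=9-1=8
cmp $t7, 5  (cmp 8,5)
bne top: taken
or $t3, $t3, 11 → $t3=11|11=11
sub $t7, $t7, 1 → $t7=8-1=7
cmp $t7, 5  (cmp 7,5)
bne top: taken
or $t3, $t3, 11 → $t3=11|11=11
After step 12: $t7 = 7.

7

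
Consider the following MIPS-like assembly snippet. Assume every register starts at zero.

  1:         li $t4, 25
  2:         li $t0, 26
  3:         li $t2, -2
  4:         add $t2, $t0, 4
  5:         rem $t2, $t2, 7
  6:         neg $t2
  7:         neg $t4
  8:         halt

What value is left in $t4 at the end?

after li $t4, 25: $t4=25
after li $t0, 26: $t0=26
after li $t2, -2: $t2=-2
after add $t2, $t0, 4: $t2=26+4=30
after rem $t2, $t2, 7: $t2=30%7=2
after neg $t2: $t2=-(2)=-2
after neg $t4: $t4=-(25)=-25
halt.

-25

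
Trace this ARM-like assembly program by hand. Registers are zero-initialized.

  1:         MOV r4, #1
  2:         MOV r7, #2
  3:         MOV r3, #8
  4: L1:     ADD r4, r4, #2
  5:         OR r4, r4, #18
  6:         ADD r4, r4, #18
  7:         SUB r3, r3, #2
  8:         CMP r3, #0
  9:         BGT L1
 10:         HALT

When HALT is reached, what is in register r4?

r4=1
r7=2
r3=8
r4=1+2=3
r4=3|18=19
r4=19+18=37
r3=8-2=6
CMP r3, #0  (cmp 6,0)
BGT L1: taken
r4=37+2=39
r4=39|18=55
r4=55+18=73
r3=6-2=4
CMP r3, #0  (cmp 4,0)
BGT L1: taken
r4=73+2=75
r4=75|18=91
r4=91+18=109
r3=4-2=2
CMP r3, #0  (cmp 2,0)
BGT L1: taken
r4=109+2=111
r4=111|18=127
r4=127+18=145
r3=2-2=0
CMP r3, #0  (cmp 0,0)
BGT L1: not taken
halt.

145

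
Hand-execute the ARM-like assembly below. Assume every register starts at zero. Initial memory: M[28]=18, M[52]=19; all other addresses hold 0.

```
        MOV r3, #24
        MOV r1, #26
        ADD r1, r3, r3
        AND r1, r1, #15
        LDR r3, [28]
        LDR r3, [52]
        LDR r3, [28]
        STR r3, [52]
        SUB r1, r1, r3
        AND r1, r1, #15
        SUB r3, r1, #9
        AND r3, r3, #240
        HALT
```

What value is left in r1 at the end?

after MOV r3, #24: r3=24
after MOV r1, #26: r1=26
after ADD r1, r3, r3: r1=24+24=48
after AND r1, r1, #15: r1=48&15=0
after LDR r3, [28]: r3=M[28]=18
after LDR r3, [52]: r3=M[52]=19
after LDR r3, [28]: r3=M[28]=18
STR r3, [52] → M[52]=18
after SUB r1, r1, r3: r1=0-18=-18
after AND r1, r1, #15: r1=(-18)&15=14
after SUB r3, r1, #9: r3=14-9=5
after AND r3, r3, #240: r3=5&240=0
halt.

14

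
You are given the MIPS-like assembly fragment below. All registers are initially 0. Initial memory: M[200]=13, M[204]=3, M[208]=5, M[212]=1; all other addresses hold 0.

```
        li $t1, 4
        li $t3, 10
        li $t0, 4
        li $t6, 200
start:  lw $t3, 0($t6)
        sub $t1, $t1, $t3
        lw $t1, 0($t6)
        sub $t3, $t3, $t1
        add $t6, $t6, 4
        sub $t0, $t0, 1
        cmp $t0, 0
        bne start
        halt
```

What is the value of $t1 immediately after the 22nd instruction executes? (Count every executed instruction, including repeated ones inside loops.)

-2

after li $t1, 4: $t1=4
after li $t3, 10: $t3=10
after li $t0, 4: $t0=4
after li $t6, 200: $t6=200
after lw $t3, 0($t6): $t3=M[200]=13
after sub $t1, $t1, $t3: $t1=4-13=-9
after lw $t1, 0($t6): $t1=M[200]=13
after sub $t3, $t3, $t1: $t3=13-13=0
after add $t6, $t6, 4: $t6=200+4=204
after sub $t0, $t0, 1: $t0=4-1=3
cmp $t0, 0  (cmp 3,0)
bne start: taken
after lw $t3, 0($t6): $t3=M[204]=3
after sub $t1, $t1, $t3: $t1=13-3=10
after lw $t1, 0($t6): $t1=M[204]=3
after sub $t3, $t3, $t1: $t3=3-3=0
after add $t6, $t6, 4: $t6=204+4=208
after sub $t0, $t0, 1: $t0=3-1=2
cmp $t0, 0  (cmp 2,0)
bne start: taken
after lw $t3, 0($t6): $t3=M[208]=5
after sub $t1, $t1, $t3: $t1=3-5=-2
After step 22: $t1 = -2.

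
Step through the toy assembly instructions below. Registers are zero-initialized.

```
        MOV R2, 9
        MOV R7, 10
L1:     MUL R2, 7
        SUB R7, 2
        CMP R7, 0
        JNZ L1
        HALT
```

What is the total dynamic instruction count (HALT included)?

MOV R2, 9 → R2=9
MOV R7, 10 → R7=10
MUL R2, 7 → R2=9*7=63
SUB R7, 2 → R7=10-2=8
CMP R7, 0  (cmp 8,0)
JNZ L1: taken
MUL R2, 7 → R2=63*7=441
SUB R7, 2 → R7=8-2=6
CMP R7, 0  (cmp 6,0)
JNZ L1: taken
MUL R2, 7 → R2=441*7=3087
SUB R7, 2 → R7=6-2=4
CMP R7, 0  (cmp 4,0)
JNZ L1: taken
MUL R2, 7 → R2=3087*7=21609
SUB R7, 2 → R7=4-2=2
CMP R7, 0  (cmp 2,0)
JNZ L1: taken
MUL R2, 7 → R2=21609*7=151263
SUB R7, 2 → R7=2-2=0
CMP R7, 0  (cmp 0,0)
JNZ L1: not taken
halt.
Total executed instructions: 23.

23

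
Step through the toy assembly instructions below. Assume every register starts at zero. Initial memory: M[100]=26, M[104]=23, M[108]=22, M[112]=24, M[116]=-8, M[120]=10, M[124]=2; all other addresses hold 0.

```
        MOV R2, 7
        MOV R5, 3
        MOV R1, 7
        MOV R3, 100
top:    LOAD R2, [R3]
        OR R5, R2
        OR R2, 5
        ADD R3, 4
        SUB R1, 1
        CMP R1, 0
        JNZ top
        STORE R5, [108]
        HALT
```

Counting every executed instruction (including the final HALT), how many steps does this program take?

55

MOV R2, 7 → R2=7
MOV R5, 3 → R5=3
MOV R1, 7 → R1=7
MOV R3, 100 → R3=100
LOAD R2, [R3] → R2=M[100]=26
OR R5, R2 → R5=3|26=27
OR R2, 5 → R2=26|5=31
ADD R3, 4 → R3=100+4=104
SUB R1, 1 → R1=7-1=6
CMP R1, 0  (cmp 6,0)
JNZ top: taken
LOAD R2, [R3] → R2=M[104]=23
OR R5, R2 → R5=27|23=31
OR R2, 5 → R2=23|5=23
ADD R3, 4 → R3=104+4=108
SUB R1, 1 → R1=6-1=5
CMP R1, 0  (cmp 5,0)
JNZ top: taken
LOAD R2, [R3] → R2=M[108]=22
OR R5, R2 → R5=31|22=31
OR R2, 5 → R2=22|5=23
ADD R3, 4 → R3=108+4=112
SUB R1, 1 → R1=5-1=4
CMP R1, 0  (cmp 4,0)
JNZ top: taken
LOAD R2, [R3] → R2=M[112]=24
OR R5, R2 → R5=31|24=31
OR R2, 5 → R2=24|5=29
ADD R3, 4 → R3=112+4=116
SUB R1, 1 → R1=4-1=3
CMP R1, 0  (cmp 3,0)
JNZ top: taken
LOAD R2, [R3] → R2=M[116]=-8
OR R5, R2 → R5=31|(-8)=-1
OR R2, 5 → R2=(-8)|5=-3
ADD R3, 4 → R3=116+4=120
SUB R1, 1 → R1=3-1=2
CMP R1, 0  (cmp 2,0)
JNZ top: taken
LOAD R2, [R3] → R2=M[120]=10
OR R5, R2 → R5=(-1)|10=-1
OR R2, 5 → R2=10|5=15
ADD R3, 4 → R3=120+4=124
SUB R1, 1 → R1=2-1=1
CMP R1, 0  (cmp 1,0)
JNZ top: taken
LOAD R2, [R3] → R2=M[124]=2
OR R5, R2 → R5=(-1)|2=-1
OR R2, 5 → R2=2|5=7
ADD R3, 4 → R3=124+4=128
SUB R1, 1 → R1=1-1=0
CMP R1, 0  (cmp 0,0)
JNZ top: not taken
STORE R5, [108] → M[108]=-1
halt.
Total executed instructions: 55.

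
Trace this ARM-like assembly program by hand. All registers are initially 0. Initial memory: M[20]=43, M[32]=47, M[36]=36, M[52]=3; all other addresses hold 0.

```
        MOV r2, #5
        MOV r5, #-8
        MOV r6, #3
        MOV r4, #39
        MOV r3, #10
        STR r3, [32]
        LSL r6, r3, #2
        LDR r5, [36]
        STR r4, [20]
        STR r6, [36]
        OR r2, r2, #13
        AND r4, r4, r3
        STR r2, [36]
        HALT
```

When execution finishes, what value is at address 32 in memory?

10

after MOV r2, #5: r2=5
after MOV r5, #-8: r5=-8
after MOV r6, #3: r6=3
after MOV r4, #39: r4=39
after MOV r3, #10: r3=10
STR r3, [32] → M[32]=10
after LSL r6, r3, #2: r6=10<<2=40
after LDR r5, [36]: r5=M[36]=36
STR r4, [20] → M[20]=39
STR r6, [36] → M[36]=40
after OR r2, r2, #13: r2=5|13=13
after AND r4, r4, r3: r4=39&10=2
STR r2, [36] → M[36]=13
halt.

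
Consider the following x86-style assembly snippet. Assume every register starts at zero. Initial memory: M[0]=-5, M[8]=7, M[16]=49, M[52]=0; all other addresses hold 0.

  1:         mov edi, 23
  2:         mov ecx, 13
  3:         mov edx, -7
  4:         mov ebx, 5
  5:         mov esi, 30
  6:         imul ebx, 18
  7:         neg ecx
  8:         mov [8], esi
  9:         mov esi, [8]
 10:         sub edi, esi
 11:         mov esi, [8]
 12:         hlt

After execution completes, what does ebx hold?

90

edi=23
ecx=13
edx=-7
ebx=5
esi=30
ebx=5*18=90
ecx=-(13)=-13
mov [8], esi → M[8]=30
esi=M[8]=30
edi=23-30=-7
esi=M[8]=30
halt.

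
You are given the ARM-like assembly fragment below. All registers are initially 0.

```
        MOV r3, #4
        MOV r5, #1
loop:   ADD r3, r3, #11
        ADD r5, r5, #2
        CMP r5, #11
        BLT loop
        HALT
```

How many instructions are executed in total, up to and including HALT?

MOV r3, #4 → r3=4
MOV r5, #1 → r5=1
ADD r3, r3, #11 → r3=4+11=15
ADD r5, r5, #2 → r5=1+2=3
CMP r5, #11  (cmp 3,11)
BLT loop: taken
ADD r3, r3, #11 → r3=15+11=26
ADD r5, r5, #2 → r5=3+2=5
CMP r5, #11  (cmp 5,11)
BLT loop: taken
ADD r3, r3, #11 → r3=26+11=37
ADD r5, r5, #2 → r5=5+2=7
CMP r5, #11  (cmp 7,11)
BLT loop: taken
ADD r3, r3, #11 → r3=37+11=48
ADD r5, r5, #2 → r5=7+2=9
CMP r5, #11  (cmp 9,11)
BLT loop: taken
ADD r3, r3, #11 → r3=48+11=59
ADD r5, r5, #2 → r5=9+2=11
CMP r5, #11  (cmp 11,11)
BLT loop: not taken
halt.
Total executed instructions: 23.

23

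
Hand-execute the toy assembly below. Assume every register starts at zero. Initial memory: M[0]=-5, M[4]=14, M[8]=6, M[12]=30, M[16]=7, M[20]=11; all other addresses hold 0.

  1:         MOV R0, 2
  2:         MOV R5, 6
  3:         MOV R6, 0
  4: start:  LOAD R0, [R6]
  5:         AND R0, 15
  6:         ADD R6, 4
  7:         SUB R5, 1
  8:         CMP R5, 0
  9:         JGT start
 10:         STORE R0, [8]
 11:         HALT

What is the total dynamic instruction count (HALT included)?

41

after MOV R0, 2: R0=2
after MOV R5, 6: R5=6
after MOV R6, 0: R6=0
after LOAD R0, [R6]: R0=M[0]=-5
after AND R0, 15: R0=(-5)&15=11
after ADD R6, 4: R6=0+4=4
after SUB R5, 1: R5=6-1=5
CMP R5, 0  (cmp 5,0)
JGT start: taken
after LOAD R0, [R6]: R0=M[4]=14
after AND R0, 15: R0=14&15=14
after ADD R6, 4: R6=4+4=8
after SUB R5, 1: R5=5-1=4
CMP R5, 0  (cmp 4,0)
JGT start: taken
after LOAD R0, [R6]: R0=M[8]=6
after AND R0, 15: R0=6&15=6
after ADD R6, 4: R6=8+4=12
after SUB R5, 1: R5=4-1=3
CMP R5, 0  (cmp 3,0)
JGT start: taken
after LOAD R0, [R6]: R0=M[12]=30
after AND R0, 15: R0=30&15=14
after ADD R6, 4: R6=12+4=16
after SUB R5, 1: R5=3-1=2
CMP R5, 0  (cmp 2,0)
JGT start: taken
after LOAD R0, [R6]: R0=M[16]=7
after AND R0, 15: R0=7&15=7
after ADD R6, 4: R6=16+4=20
after SUB R5, 1: R5=2-1=1
CMP R5, 0  (cmp 1,0)
JGT start: taken
after LOAD R0, [R6]: R0=M[20]=11
after AND R0, 15: R0=11&15=11
after ADD R6, 4: R6=20+4=24
after SUB R5, 1: R5=1-1=0
CMP R5, 0  (cmp 0,0)
JGT start: not taken
STORE R0, [8] → M[8]=11
halt.
Total executed instructions: 41.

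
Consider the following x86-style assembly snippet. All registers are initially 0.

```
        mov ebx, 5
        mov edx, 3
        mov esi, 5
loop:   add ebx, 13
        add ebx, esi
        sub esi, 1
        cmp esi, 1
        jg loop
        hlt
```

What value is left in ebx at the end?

ebx=5
edx=3
esi=5
ebx=5+13=18
ebx=18+5=23
esi=5-1=4
cmp esi, 1  (cmp 4,1)
jg loop: taken
ebx=23+13=36
ebx=36+4=40
esi=4-1=3
cmp esi, 1  (cmp 3,1)
jg loop: taken
ebx=40+13=53
ebx=53+3=56
esi=3-1=2
cmp esi, 1  (cmp 2,1)
jg loop: taken
ebx=56+13=69
ebx=69+2=71
esi=2-1=1
cmp esi, 1  (cmp 1,1)
jg loop: not taken
halt.

71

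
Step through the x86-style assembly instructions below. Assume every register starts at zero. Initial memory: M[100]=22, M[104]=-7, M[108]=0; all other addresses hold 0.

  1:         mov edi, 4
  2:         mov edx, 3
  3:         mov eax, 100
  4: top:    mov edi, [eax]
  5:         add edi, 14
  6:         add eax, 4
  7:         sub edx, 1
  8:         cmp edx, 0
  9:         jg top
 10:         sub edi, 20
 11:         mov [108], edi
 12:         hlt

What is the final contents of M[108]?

-6

edi=4
edx=3
eax=100
edi=M[100]=22
edi=22+14=36
eax=100+4=104
edx=3-1=2
cmp edx, 0  (cmp 2,0)
jg top: taken
edi=M[104]=-7
edi=(-7)+14=7
eax=104+4=108
edx=2-1=1
cmp edx, 0  (cmp 1,0)
jg top: taken
edi=M[108]=0
edi=0+14=14
eax=108+4=112
edx=1-1=0
cmp edx, 0  (cmp 0,0)
jg top: not taken
edi=14-20=-6
mov [108], edi → M[108]=-6
halt.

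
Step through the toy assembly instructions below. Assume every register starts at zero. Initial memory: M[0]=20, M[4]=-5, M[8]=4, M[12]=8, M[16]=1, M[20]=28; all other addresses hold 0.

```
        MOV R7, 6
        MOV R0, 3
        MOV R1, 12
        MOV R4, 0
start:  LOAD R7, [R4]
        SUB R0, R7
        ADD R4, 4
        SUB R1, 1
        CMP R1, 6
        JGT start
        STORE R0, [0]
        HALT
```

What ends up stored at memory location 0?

R7=6
R0=3
R1=12
R4=0
R7=M[0]=20
R0=3-20=-17
R4=0+4=4
R1=12-1=11
CMP R1, 6  (cmp 11,6)
JGT start: taken
R7=M[4]=-5
R0=(-17)-(-5)=-12
R4=4+4=8
R1=11-1=10
CMP R1, 6  (cmp 10,6)
JGT start: taken
R7=M[8]=4
R0=(-12)-4=-16
R4=8+4=12
R1=10-1=9
CMP R1, 6  (cmp 9,6)
JGT start: taken
R7=M[12]=8
R0=(-16)-8=-24
R4=12+4=16
R1=9-1=8
CMP R1, 6  (cmp 8,6)
JGT start: taken
R7=M[16]=1
R0=(-24)-1=-25
R4=16+4=20
R1=8-1=7
CMP R1, 6  (cmp 7,6)
JGT start: taken
R7=M[20]=28
R0=(-25)-28=-53
R4=20+4=24
R1=7-1=6
CMP R1, 6  (cmp 6,6)
JGT start: not taken
STORE R0, [0] → M[0]=-53
halt.

-53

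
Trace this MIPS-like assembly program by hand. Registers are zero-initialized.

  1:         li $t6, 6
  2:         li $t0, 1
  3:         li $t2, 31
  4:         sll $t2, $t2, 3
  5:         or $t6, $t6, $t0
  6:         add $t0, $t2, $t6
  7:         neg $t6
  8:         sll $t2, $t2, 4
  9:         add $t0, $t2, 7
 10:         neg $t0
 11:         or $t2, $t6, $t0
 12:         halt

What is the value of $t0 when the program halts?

-3975

after li $t6, 6: $t6=6
after li $t0, 1: $t0=1
after li $t2, 31: $t2=31
after sll $t2, $t2, 3: $t2=31<<3=248
after or $t6, $t6, $t0: $t6=6|1=7
after add $t0, $t2, $t6: $t0=248+7=255
after neg $t6: $t6=-(7)=-7
after sll $t2, $t2, 4: $t2=248<<4=3968
after add $t0, $t2, 7: $t0=3968+7=3975
after neg $t0: $t0=-(3975)=-3975
after or $t2, $t6, $t0: $t2=(-7)|(-3975)=-7
halt.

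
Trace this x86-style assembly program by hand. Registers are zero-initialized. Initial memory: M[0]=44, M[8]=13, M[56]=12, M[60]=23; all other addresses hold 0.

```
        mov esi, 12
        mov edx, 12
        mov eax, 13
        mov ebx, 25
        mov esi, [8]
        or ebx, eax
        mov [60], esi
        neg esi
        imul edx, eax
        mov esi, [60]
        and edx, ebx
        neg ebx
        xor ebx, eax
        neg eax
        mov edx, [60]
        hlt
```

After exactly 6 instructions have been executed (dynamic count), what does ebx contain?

29

after mov esi, 12: esi=12
after mov edx, 12: edx=12
after mov eax, 13: eax=13
after mov ebx, 25: ebx=25
after mov esi, [8]: esi=M[8]=13
after or ebx, eax: ebx=25|13=29
After step 6: ebx = 29.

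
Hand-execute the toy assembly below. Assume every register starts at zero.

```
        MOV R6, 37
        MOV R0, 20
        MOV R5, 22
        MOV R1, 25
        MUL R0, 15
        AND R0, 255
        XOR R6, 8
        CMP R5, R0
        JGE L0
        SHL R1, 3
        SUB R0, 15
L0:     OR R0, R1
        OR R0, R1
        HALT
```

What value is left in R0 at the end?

MOV R6, 37 → R6=37
MOV R0, 20 → R0=20
MOV R5, 22 → R5=22
MOV R1, 25 → R1=25
MUL R0, 15 → R0=20*15=300
AND R0, 255 → R0=300&255=44
XOR R6, 8 → R6=37^8=45
CMP R5, R0  (cmp 22,44)
JGE L0: not taken
SHL R1, 3 → R1=25<<3=200
SUB R0, 15 → R0=44-15=29
OR R0, R1 → R0=29|200=221
OR R0, R1 → R0=221|200=221
halt.

221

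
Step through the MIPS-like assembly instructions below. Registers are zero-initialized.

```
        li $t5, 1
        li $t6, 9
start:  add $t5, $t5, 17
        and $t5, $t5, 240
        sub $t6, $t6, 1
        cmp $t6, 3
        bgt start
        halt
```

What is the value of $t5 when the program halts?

after li $t5, 1: $t5=1
after li $t6, 9: $t6=9
after add $t5, $t5, 17: $t5=1+17=18
after and $t5, $t5, 240: $t5=18&240=16
after sub $t6, $t6, 1: $t6=9-1=8
cmp $t6, 3  (cmp 8,3)
bgt start: taken
after add $t5, $t5, 17: $t5=16+17=33
after and $t5, $t5, 240: $t5=33&240=32
after sub $t6, $t6, 1: $t6=8-1=7
cmp $t6, 3  (cmp 7,3)
bgt start: taken
after add $t5, $t5, 17: $t5=32+17=49
after and $t5, $t5, 240: $t5=49&240=48
after sub $t6, $t6, 1: $t6=7-1=6
cmp $t6, 3  (cmp 6,3)
bgt start: taken
after add $t5, $t5, 17: $t5=48+17=65
after and $t5, $t5, 240: $t5=65&240=64
after sub $t6, $t6, 1: $t6=6-1=5
cmp $t6, 3  (cmp 5,3)
bgt start: taken
after add $t5, $t5, 17: $t5=64+17=81
after and $t5, $t5, 240: $t5=81&240=80
after sub $t6, $t6, 1: $t6=5-1=4
cmp $t6, 3  (cmp 4,3)
bgt start: taken
after add $t5, $t5, 17: $t5=80+17=97
after and $t5, $t5, 240: $t5=97&240=96
after sub $t6, $t6, 1: $t6=4-1=3
cmp $t6, 3  (cmp 3,3)
bgt start: not taken
halt.

96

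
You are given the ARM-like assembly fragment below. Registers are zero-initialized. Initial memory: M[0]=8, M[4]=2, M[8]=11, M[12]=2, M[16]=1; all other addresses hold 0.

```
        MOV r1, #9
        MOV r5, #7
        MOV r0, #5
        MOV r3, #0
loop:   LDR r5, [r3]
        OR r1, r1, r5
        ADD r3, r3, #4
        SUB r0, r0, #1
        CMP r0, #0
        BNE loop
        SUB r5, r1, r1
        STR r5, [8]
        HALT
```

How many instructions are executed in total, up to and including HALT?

MOV r1, #9 → r1=9
MOV r5, #7 → r5=7
MOV r0, #5 → r0=5
MOV r3, #0 → r3=0
LDR r5, [r3] → r5=M[0]=8
OR r1, r1, r5 → r1=9|8=9
ADD r3, r3, #4 → r3=0+4=4
SUB r0, r0, #1 → r0=5-1=4
CMP r0, #0  (cmp 4,0)
BNE loop: taken
LDR r5, [r3] → r5=M[4]=2
OR r1, r1, r5 → r1=9|2=11
ADD r3, r3, #4 → r3=4+4=8
SUB r0, r0, #1 → r0=4-1=3
CMP r0, #0  (cmp 3,0)
BNE loop: taken
LDR r5, [r3] → r5=M[8]=11
OR r1, r1, r5 → r1=11|11=11
ADD r3, r3, #4 → r3=8+4=12
SUB r0, r0, #1 → r0=3-1=2
CMP r0, #0  (cmp 2,0)
BNE loop: taken
LDR r5, [r3] → r5=M[12]=2
OR r1, r1, r5 → r1=11|2=11
ADD r3, r3, #4 → r3=12+4=16
SUB r0, r0, #1 → r0=2-1=1
CMP r0, #0  (cmp 1,0)
BNE loop: taken
LDR r5, [r3] → r5=M[16]=1
OR r1, r1, r5 → r1=11|1=11
ADD r3, r3, #4 → r3=16+4=20
SUB r0, r0, #1 → r0=1-1=0
CMP r0, #0  (cmp 0,0)
BNE loop: not taken
SUB r5, r1, r1 → r5=11-11=0
STR r5, [8] → M[8]=0
halt.
Total executed instructions: 37.

37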